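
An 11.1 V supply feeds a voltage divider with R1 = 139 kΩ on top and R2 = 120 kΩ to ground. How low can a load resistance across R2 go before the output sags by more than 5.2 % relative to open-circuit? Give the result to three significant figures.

Output resistance R_th = R1‖R2 = (139 × 120)/259.0 = 64.40 kΩ.
The fractional drop is R_th/(R_th + R_L); requiring this ≤ 0.0520 gives R_L ≥ R_th(1/0.0520 − 1) = 64.40 × 18.23 = 1.17 MΩ.

R_L(min) ≈ 1.17 MΩ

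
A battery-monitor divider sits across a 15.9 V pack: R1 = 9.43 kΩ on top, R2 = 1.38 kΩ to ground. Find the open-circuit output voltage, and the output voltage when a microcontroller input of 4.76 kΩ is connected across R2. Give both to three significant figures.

Open-circuit: V = 15.9 × 1.38/(9.43 + 1.38) = 2.03 V.
With the load, R2 becomes R2‖R_L = 1.070 kΩ, so V = 15.9 × 1.070/10.50 = 1.62 V.

Unloaded: 2.03 V; loaded: 1.62 V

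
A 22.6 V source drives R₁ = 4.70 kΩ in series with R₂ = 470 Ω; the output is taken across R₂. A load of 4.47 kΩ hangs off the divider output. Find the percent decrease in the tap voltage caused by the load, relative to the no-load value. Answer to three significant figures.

8.72 %

The divider's output (Thévenin) resistance is R₁‖R₂ = 427.3 Ω.
Fractional drop under load = R_th/(R_th + R_L) = 427.3 / (427.3 + 4470) = 0.08725.
So the output falls by 8.72 %.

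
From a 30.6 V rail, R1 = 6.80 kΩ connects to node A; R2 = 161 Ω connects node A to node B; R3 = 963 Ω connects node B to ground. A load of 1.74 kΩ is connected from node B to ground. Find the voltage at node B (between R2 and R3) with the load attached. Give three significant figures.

At node B, R3 is in parallel with the load: R3‖R_L = 619.9 Ω.
Below node A the resistance is R2 + (R3‖R_L) = 780.9 Ω, so V_A = 30.6 × 780.9/7581 = 3.152 V.
Then V_B = V_A × (R3‖R_L)/(R2 + R3‖R_L) = 3.152 × 619.9/780.9 = 2.50 V.

V ≈ 2.50 V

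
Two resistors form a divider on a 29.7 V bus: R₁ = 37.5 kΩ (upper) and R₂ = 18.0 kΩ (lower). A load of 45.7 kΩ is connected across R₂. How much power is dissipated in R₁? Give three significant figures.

Total resistance from the source is R₁ + (R₂‖R_L) = 50.41 kΩ, so I = 29.7/50.41 kΩ = 0.5891 mA.
P = I²·R₁ = (0.5891 mA)² × 37.5 kΩ = 13.0 mW.

P ≈ 13.0 mW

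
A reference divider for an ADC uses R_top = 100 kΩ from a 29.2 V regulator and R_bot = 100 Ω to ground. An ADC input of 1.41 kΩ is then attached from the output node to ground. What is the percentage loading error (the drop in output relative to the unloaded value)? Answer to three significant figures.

6.62 %

The divider's output (Thévenin) resistance is R_top‖R_bot = 99.90 Ω.
Fractional drop under load = R_th/(R_th + R_L) = 99.90 / (99.90 + 1410) = 0.06616.
So the output falls by 6.62 %.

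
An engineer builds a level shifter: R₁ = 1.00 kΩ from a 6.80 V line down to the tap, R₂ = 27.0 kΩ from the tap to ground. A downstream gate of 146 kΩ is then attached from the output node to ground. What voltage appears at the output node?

The load sits in parallel with R₂: R₂‖R_L = (27.0 × 146) / (27.0 + 146) = 22.79 kΩ.
V_out = 6.80 × 22.79 / (1.00 + 22.79) = 6.80 × 22.79/23.79 = 6.51 V.

V_out ≈ 6.51 V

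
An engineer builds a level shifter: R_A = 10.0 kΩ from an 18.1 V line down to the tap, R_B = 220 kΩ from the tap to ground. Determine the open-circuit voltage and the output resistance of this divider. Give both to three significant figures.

V_th = 17.3 V, R_th = 9.57 kΩ

V_th is the open-circuit tap voltage: 18.1 × 220/(10.0 + 220) = 17.3 V.
With the supply zeroed, R_A and R_B appear in parallel from the tap: R_th = R_A‖R_B = (10.0 × 220)/230.0 = 9.57 kΩ.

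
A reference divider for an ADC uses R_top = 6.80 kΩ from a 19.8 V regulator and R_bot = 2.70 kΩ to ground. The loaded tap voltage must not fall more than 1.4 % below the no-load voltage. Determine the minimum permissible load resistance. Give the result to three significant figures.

Output resistance R_th = R_top‖R_bot = (6.80 × 2.70)/9.500 = 1.933 kΩ.
The fractional drop is R_th/(R_th + R_L); requiring this ≤ 0.0140 gives R_L ≥ R_th(1/0.0140 − 1) = 1.933 × 70.43 = 136 kΩ.

R_L(min) ≈ 136 kΩ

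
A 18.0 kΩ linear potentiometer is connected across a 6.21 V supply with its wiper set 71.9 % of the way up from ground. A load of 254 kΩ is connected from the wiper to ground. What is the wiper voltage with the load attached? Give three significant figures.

V ≈ 4.40 V

The wiper splits the pot into (1−α)R = 5.058 kΩ above and αR = 12.94 kΩ below.
Lower section ‖ load = 12.31 kΩ.
V_wiper = 6.21 × 12.31/(5.058 + 12.31) = 4.40 V.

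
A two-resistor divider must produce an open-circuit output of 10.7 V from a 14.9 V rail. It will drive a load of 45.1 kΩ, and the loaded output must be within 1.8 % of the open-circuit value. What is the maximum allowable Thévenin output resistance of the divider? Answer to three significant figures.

R_th ≤ 827 Ω

Loading drop = R_th/(R_th + R_L) ≤ 0.0180, so R_th ≤ R_L · ε/(1−ε) = 45.1 kΩ × 0.0180/0.9820 = 827 Ω.
(Any R1, R2 with R2/(R1+R2) = 0.718 and R1‖R2 ≤ 827 Ω will meet the spec.)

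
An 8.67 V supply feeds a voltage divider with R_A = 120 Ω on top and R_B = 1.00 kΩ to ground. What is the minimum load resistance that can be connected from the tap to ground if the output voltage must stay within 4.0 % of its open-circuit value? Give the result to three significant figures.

Output resistance R_th = R_A‖R_B = (120 × 1000)/1120 = 107.1 Ω.
The fractional drop is R_th/(R_th + R_L); requiring this ≤ 0.0400 gives R_L ≥ R_th(1/0.0400 − 1) = 107.1 × 24.00 = 2.57 kΩ.

R_L(min) ≈ 2.57 kΩ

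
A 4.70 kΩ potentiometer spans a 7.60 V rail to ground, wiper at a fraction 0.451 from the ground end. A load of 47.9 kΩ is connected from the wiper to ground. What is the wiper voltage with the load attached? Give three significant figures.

V ≈ 3.35 V

The wiper splits the pot into (1−α)R = 2.580 kΩ above and αR = 2.120 kΩ below.
Lower section ‖ load = 2.030 kΩ.
V_wiper = 7.60 × 2.030/(2.580 + 2.030) = 3.35 V.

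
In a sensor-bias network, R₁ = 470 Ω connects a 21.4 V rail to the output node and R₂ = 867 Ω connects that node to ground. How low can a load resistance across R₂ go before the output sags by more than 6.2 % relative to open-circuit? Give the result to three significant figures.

R_L(min) ≈ 4.61 kΩ

Output resistance R_th = R₁‖R₂ = (470 × 867)/1337 = 304.8 Ω.
The fractional drop is R_th/(R_th + R_L); requiring this ≤ 0.0620 gives R_L ≥ R_th(1/0.0620 − 1) = 304.8 × 15.13 = 4.61 kΩ.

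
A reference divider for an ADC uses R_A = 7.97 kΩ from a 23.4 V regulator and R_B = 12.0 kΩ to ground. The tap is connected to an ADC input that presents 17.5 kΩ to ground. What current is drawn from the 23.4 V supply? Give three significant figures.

R_B‖R_L = 7.119 kΩ, so the source sees R_A + R_B‖R_L = 15.09 kΩ.
I = 23.4 V / 15.09 kΩ = 1.55 mA.

I ≈ 1.55 mA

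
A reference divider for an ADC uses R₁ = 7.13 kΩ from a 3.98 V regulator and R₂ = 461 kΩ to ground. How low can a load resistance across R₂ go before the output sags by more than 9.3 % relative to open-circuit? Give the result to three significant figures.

R_L(min) ≈ 68.5 kΩ

Output resistance R_th = R₁‖R₂ = (7.13 × 461)/468.1 = 7.021 kΩ.
The fractional drop is R_th/(R_th + R_L); requiring this ≤ 0.0930 gives R_L ≥ R_th(1/0.0930 − 1) = 7.021 × 9.753 = 68.5 kΩ.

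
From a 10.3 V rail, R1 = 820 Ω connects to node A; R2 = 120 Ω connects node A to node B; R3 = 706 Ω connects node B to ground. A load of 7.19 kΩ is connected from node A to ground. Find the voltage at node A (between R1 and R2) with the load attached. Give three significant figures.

Below node A the series string R2+R3 = 826.0 Ω sits in parallel with the 7190 Ω load: 740.9 Ω.
V_A = 10.3 × 740.9/(820 + 740.9) = 4.89 V.

V ≈ 4.89 V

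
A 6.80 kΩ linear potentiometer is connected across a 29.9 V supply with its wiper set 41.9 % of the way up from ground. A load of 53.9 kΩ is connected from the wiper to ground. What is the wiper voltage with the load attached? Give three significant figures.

The wiper splits the pot into (1−α)R = 3.951 kΩ above and αR = 2.849 kΩ below.
Lower section ‖ load = 2.706 kΩ.
V_wiper = 29.9 × 2.706/(3.951 + 2.706) = 12.2 V.

V ≈ 12.2 V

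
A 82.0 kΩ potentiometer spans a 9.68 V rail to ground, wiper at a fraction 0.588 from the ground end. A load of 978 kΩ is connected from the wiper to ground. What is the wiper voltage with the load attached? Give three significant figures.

The wiper splits the pot into (1−α)R = 33.78 kΩ above and αR = 48.22 kΩ below.
Lower section ‖ load = 45.95 kΩ.
V_wiper = 9.68 × 45.95/(33.78 + 45.95) = 5.58 V.

V ≈ 5.58 V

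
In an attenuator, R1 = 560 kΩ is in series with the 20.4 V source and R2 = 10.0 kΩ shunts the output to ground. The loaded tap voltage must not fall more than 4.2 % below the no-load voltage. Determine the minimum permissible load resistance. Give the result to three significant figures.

R_L(min) ≈ 224 kΩ

Output resistance R_th = R1‖R2 = (560 × 10.0)/570.0 = 9.825 kΩ.
The fractional drop is R_th/(R_th + R_L); requiring this ≤ 0.0420 gives R_L ≥ R_th(1/0.0420 − 1) = 9.825 × 22.81 = 224 kΩ.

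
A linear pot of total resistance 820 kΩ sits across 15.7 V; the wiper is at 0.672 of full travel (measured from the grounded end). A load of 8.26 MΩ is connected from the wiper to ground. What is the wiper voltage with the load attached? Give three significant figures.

The wiper splits the pot into (1−α)R = 269.0 kΩ above and αR = 551.0 kΩ below.
Lower section ‖ load = 516.6 kΩ.
V_wiper = 15.7 × 516.6/(269.0 + 516.6) = 10.3 V.

V ≈ 10.3 V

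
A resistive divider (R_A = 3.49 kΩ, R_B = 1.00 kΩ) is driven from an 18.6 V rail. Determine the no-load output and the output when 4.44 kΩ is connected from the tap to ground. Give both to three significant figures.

Open-circuit: V = 18.6 × 1.00/(3.49 + 1.00) = 4.14 V.
With the load, R_B becomes R_B‖R_L = 0.8162 kΩ, so V = 18.6 × 0.8162/4.306 = 3.53 V.

Unloaded: 4.14 V; loaded: 3.53 V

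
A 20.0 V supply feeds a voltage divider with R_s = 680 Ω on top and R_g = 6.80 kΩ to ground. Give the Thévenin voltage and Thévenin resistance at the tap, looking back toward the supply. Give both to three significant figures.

V_th is the open-circuit tap voltage: 20.0 × 6800/(680 + 6800) = 18.2 V.
With the supply zeroed, R_s and R_g appear in parallel from the tap: R_th = R_s‖R_g = (680 × 6800)/7480 = 618 Ω.

V_th = 18.2 V, R_th = 618 Ω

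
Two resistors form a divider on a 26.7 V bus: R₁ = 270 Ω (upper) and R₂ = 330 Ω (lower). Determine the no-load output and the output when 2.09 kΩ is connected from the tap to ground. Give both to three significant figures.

Open-circuit: V = 26.7 × 330/(270 + 330) = 14.7 V.
With the load, R₂ becomes R₂‖R_L = 285.0 Ω, so V = 26.7 × 285.0/555.0 = 13.7 V.

Unloaded: 14.7 V; loaded: 13.7 V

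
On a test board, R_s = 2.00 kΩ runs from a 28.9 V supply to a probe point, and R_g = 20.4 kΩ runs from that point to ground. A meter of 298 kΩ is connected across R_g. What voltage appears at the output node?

V_out ≈ 26.2 V

The load sits in parallel with R_g: R_g‖R_L = (20.4 × 298) / (20.4 + 298) = 19.09 kΩ.
V_out = 28.9 × 19.09 / (2.00 + 19.09) = 28.9 × 19.09/21.09 = 26.2 V.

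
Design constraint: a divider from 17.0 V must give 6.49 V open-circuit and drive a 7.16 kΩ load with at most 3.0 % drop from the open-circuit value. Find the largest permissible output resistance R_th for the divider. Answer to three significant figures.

R_th ≤ 221 Ω

Loading drop = R_th/(R_th + R_L) ≤ 0.0300, so R_th ≤ R_L · ε/(1−ε) = 7.16 kΩ × 0.0300/0.9700 = 221 Ω.
(Any R1, R2 with R2/(R1+R2) = 0.382 and R1‖R2 ≤ 221 Ω will meet the spec.)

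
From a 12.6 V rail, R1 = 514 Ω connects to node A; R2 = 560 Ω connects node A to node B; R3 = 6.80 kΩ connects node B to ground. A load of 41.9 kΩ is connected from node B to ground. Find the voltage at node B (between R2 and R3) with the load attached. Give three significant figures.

At node B, R3 is in parallel with the load: R3‖R_L = 5851 Ω.
Below node A the resistance is R2 + (R3‖R_L) = 6411 Ω, so V_A = 12.6 × 6411/6925 = 11.66 V.
Then V_B = V_A × (R3‖R_L)/(R2 + R3‖R_L) = 11.66 × 5851/6411 = 10.6 V.

V ≈ 10.6 V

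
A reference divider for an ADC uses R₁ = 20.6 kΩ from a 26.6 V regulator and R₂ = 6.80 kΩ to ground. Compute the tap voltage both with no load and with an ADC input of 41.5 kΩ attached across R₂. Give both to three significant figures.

Open-circuit: V = 26.6 × 6.80/(20.6 + 6.80) = 6.60 V.
With the load, R₂ becomes R₂‖R_L = 5.843 kΩ, so V = 26.6 × 5.843/26.44 = 5.88 V.

Unloaded: 6.60 V; loaded: 5.88 V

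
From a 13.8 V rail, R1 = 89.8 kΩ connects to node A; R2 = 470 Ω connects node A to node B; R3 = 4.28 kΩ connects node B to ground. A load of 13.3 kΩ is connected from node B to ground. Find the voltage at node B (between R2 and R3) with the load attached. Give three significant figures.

V ≈ 0.478 V

At node B, R3 is in parallel with the load: R3‖R_L = 3238 Ω.
Below node A the resistance is R2 + (R3‖R_L) = 3708 Ω, so V_A = 13.8 × 3708/93510 = 0.5472 V.
Then V_B = V_A × (R3‖R_L)/(R2 + R3‖R_L) = 0.5472 × 3238/3708 = 0.478 V.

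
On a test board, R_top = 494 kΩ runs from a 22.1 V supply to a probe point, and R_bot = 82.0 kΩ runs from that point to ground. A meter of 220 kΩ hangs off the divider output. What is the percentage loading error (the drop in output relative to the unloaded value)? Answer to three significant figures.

24.2 %

The divider's output (Thévenin) resistance is R_top‖R_bot = 70.33 kΩ.
Fractional drop under load = R_th/(R_th + R_L) = 70.33 / (70.33 + 220) = 0.2422.
So the output falls by 24.2 %.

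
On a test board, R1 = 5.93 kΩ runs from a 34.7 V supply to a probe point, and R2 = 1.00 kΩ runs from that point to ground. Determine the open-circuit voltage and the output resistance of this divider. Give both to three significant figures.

V_th = 5.01 V, R_th = 856 Ω

V_th is the open-circuit tap voltage: 34.7 × 1.00/(5.93 + 1.00) = 5.01 V.
With the supply zeroed, R1 and R2 appear in parallel from the tap: R_th = R1‖R2 = (5.93 × 1.00)/6.930 = 856 Ω.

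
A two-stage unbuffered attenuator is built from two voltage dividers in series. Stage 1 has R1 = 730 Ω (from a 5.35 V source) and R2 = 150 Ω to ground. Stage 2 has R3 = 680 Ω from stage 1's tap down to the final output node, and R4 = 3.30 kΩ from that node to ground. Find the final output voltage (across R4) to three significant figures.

V_out ≈ 0.733 V

Stage 2 presents R3+R4 = 3980 Ω as a load on stage 1's tap.
Stage 1's lower leg becomes R2‖(R3+R4) = 144.6 Ω, so V_mid = 5.35 × 144.6/874.6 = 0.8843 V.
Stage 2 is itself unloaded: V_out = V_mid × R4/(R3+R4) = 0.8843 × 3300/3980 = 0.733 V.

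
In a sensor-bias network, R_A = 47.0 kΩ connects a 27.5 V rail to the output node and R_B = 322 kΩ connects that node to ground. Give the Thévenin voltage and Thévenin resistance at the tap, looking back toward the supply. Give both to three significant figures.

V_th is the open-circuit tap voltage: 27.5 × 322/(47.0 + 322) = 24.0 V.
With the supply zeroed, R_A and R_B appear in parallel from the tap: R_th = R_A‖R_B = (47.0 × 322)/369.0 = 41.0 kΩ.

V_th = 24.0 V, R_th = 41.0 kΩ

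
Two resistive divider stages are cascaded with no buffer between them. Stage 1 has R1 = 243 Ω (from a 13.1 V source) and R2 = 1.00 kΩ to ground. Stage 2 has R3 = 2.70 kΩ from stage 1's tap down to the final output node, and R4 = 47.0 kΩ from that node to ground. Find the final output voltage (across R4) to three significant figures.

Stage 2 presents R3+R4 = 49700 Ω as a load on stage 1's tap.
Stage 1's lower leg becomes R2‖(R3+R4) = 980.3 Ω, so V_mid = 13.1 × 980.3/1223 = 10.50 V.
Stage 2 is itself unloaded: V_out = V_mid × R4/(R3+R4) = 10.50 × 47000/49700 = 9.93 V.

V_out ≈ 9.93 V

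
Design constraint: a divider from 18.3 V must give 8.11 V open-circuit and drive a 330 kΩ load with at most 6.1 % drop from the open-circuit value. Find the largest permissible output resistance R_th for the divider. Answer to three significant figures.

R_th ≤ 21.4 kΩ

Loading drop = R_th/(R_th + R_L) ≤ 0.0610, so R_th ≤ R_L · ε/(1−ε) = 330 kΩ × 0.0610/0.9390 = 21.4 kΩ.
(Any R1, R2 with R2/(R1+R2) = 0.443 and R1‖R2 ≤ 21.4 kΩ will meet the spec.)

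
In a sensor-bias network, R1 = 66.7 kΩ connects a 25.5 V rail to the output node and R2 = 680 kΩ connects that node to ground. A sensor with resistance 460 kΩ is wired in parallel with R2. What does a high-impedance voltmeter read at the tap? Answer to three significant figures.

The load sits in parallel with R2: R2‖R_L = (680 × 460) / (680 + 460) = 274.4 kΩ.
V_out = 25.5 × 274.4 / (66.7 + 274.4) = 25.5 × 274.4/341.1 = 20.5 V.

V_out ≈ 20.5 V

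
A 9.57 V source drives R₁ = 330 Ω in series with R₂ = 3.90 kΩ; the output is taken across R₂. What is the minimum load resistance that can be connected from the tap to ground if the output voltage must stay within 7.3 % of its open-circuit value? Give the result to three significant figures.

Output resistance R_th = R₁‖R₂ = (330 × 3900)/4230 = 304.3 Ω.
The fractional drop is R_th/(R_th + R_L); requiring this ≤ 0.0730 gives R_L ≥ R_th(1/0.0730 − 1) = 304.3 × 12.70 = 3.86 kΩ.

R_L(min) ≈ 3.86 kΩ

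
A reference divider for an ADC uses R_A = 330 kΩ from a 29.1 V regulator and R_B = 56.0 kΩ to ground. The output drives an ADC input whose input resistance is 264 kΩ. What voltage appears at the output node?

V_out ≈ 3.57 V

The load sits in parallel with R_B: R_B‖R_L = (56.0 × 264) / (56.0 + 264) = 46.20 kΩ.
V_out = 29.1 × 46.20 / (330 + 46.20) = 29.1 × 46.20/376.2 = 3.57 V.
(Unloaded it would have been 4.22 V.)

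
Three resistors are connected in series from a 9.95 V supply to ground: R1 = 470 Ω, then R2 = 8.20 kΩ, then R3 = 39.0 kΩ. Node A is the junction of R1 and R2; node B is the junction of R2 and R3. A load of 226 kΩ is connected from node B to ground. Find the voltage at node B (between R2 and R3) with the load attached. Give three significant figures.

At node B, R3 is in parallel with the load: R3‖R_L = 33260 Ω.
Below node A the resistance is R2 + (R3‖R_L) = 41460 Ω, so V_A = 9.95 × 41460/41930 = 9.838 V.
Then V_B = V_A × (R3‖R_L)/(R2 + R3‖R_L) = 9.838 × 33260/41460 = 7.89 V.

V ≈ 7.89 V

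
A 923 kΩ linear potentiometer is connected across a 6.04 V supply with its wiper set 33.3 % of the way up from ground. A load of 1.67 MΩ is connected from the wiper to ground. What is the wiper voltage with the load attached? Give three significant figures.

V ≈ 1.79 V

The wiper splits the pot into (1−α)R = 615.6 kΩ above and αR = 307.4 kΩ below.
Lower section ‖ load = 259.6 kΩ.
V_wiper = 6.04 × 259.6/(615.6 + 259.6) = 1.79 V.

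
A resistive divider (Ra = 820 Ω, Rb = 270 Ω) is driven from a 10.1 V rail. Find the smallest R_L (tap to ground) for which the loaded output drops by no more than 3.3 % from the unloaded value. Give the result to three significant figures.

Output resistance R_th = Ra‖Rb = (820 × 270)/1090 = 203.1 Ω.
The fractional drop is R_th/(R_th + R_L); requiring this ≤ 0.0330 gives R_L ≥ R_th(1/0.0330 − 1) = 203.1 × 29.30 = 5.95 kΩ.

R_L(min) ≈ 5.95 kΩ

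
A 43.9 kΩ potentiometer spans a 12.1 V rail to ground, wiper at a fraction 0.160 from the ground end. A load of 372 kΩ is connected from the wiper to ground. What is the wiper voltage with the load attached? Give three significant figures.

V ≈ 1.91 V

The wiper splits the pot into (1−α)R = 36.88 kΩ above and αR = 7.024 kΩ below.
Lower section ‖ load = 6.894 kΩ.
V_wiper = 12.1 × 6.894/(36.88 + 6.894) = 1.91 V.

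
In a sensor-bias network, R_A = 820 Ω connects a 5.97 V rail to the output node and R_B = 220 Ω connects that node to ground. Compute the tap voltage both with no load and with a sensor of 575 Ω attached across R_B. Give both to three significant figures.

Unloaded: 1.26 V; loaded: 0.970 V

Open-circuit: V = 5.97 × 220/(820 + 220) = 1.26 V.
With the load, R_B becomes R_B‖R_L = 159.1 Ω, so V = 5.97 × 159.1/979.1 = 0.970 V.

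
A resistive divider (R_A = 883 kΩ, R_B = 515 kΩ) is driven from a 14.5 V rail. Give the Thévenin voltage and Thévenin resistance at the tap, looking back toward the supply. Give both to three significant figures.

V_th = 5.34 V, R_th = 325 kΩ

V_th is the open-circuit tap voltage: 14.5 × 515/(883 + 515) = 5.34 V.
With the supply zeroed, R_A and R_B appear in parallel from the tap: R_th = R_A‖R_B = (883 × 515)/1398 = 325 kΩ.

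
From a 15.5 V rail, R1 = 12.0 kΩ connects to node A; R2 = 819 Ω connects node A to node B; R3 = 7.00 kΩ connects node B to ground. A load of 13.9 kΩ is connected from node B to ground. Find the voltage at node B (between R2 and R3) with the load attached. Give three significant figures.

At node B, R3 is in parallel with the load: R3‖R_L = 4656 Ω.
Below node A the resistance is R2 + (R3‖R_L) = 5475 Ω, so V_A = 15.5 × 5475/17470 = 4.856 V.
Then V_B = V_A × (R3‖R_L)/(R2 + R3‖R_L) = 4.856 × 4656/5475 = 4.13 V.

V ≈ 4.13 V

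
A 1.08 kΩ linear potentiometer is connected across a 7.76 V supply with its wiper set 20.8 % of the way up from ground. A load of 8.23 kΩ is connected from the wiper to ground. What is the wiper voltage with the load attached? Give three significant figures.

V ≈ 1.58 V

The wiper splits the pot into (1−α)R = 855.4 Ω above and αR = 224.6 Ω below.
Lower section ‖ load = 218.7 Ω.
V_wiper = 7.76 × 218.7/(855.4 + 218.7) = 1.58 V.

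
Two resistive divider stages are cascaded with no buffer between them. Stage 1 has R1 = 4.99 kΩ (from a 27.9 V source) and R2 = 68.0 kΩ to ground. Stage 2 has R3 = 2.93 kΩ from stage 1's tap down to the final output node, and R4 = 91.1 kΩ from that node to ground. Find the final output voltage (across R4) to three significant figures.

V_out ≈ 24.0 V

Stage 2 presents R3+R4 = 94.03 kΩ as a load on stage 1's tap.
Stage 1's lower leg becomes R2‖(R3+R4) = 39.46 kΩ, so V_mid = 27.9 × 39.46/44.45 = 24.77 V.
Stage 2 is itself unloaded: V_out = V_mid × R4/(R3+R4) = 24.77 × 91.1/94.03 = 24.0 V.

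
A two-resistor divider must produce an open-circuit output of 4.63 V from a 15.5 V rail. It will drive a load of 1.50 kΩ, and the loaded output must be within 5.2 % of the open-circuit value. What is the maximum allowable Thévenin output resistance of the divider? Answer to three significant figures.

Loading drop = R_th/(R_th + R_L) ≤ 0.0520, so R_th ≤ R_L · ε/(1−ε) = 1.50 kΩ × 0.0520/0.9480 = 82.3 Ω.

R_th ≤ 82.3 Ω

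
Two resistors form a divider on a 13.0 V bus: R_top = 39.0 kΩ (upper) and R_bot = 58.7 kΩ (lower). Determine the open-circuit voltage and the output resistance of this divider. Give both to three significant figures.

V_th = 7.81 V, R_th = 23.4 kΩ

V_th is the open-circuit tap voltage: 13.0 × 58.7/(39.0 + 58.7) = 7.81 V.
With the supply zeroed, R_top and R_bot appear in parallel from the tap: R_th = R_top‖R_bot = (39.0 × 58.7)/97.70 = 23.4 kΩ.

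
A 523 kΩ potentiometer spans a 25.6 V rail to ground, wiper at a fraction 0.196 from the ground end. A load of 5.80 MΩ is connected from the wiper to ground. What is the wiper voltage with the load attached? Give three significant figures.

V ≈ 4.95 V

The wiper splits the pot into (1−α)R = 420.5 kΩ above and αR = 102.5 kΩ below.
Lower section ‖ load = 100.7 kΩ.
V_wiper = 25.6 × 100.7/(420.5 + 100.7) = 4.95 V.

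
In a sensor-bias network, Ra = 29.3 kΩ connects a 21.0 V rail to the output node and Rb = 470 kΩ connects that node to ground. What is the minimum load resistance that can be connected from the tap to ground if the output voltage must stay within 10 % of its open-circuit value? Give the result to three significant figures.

R_L(min) ≈ 248 kΩ

Output resistance R_th = Ra‖Rb = (29.3 × 470)/499.3 = 27.58 kΩ.
The fractional drop is R_th/(R_th + R_L); requiring this ≤ 0.100 gives R_L ≥ R_th(1/0.100 − 1) = 27.58 × 9.000 = 248 kΩ.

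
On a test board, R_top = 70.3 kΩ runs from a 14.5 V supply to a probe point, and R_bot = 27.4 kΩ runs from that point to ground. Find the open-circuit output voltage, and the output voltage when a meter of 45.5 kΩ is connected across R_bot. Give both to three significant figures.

Unloaded: 4.07 V; loaded: 2.84 V

Open-circuit: V = 14.5 × 27.4/(70.3 + 27.4) = 4.07 V.
With the load, R_bot becomes R_bot‖R_L = 17.10 kΩ, so V = 14.5 × 17.10/87.40 = 2.84 V.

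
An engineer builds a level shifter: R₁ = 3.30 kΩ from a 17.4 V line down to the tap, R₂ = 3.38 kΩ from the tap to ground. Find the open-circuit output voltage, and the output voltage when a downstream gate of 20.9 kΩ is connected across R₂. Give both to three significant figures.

Unloaded: 8.80 V; loaded: 8.15 V

Open-circuit: V = 17.4 × 3.38/(3.30 + 3.38) = 8.80 V.
With the load, R₂ becomes R₂‖R_L = 2.909 kΩ, so V = 17.4 × 2.909/6.209 = 8.15 V.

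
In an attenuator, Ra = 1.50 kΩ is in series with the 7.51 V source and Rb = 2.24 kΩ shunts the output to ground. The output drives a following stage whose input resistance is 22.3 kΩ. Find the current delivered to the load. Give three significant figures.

I_L ≈ 0.194 mA

Rb‖R_L = 2.036 kΩ; V_out = 7.51 × 2.036/3.536 = 4.324 V.
I_L = V_out / R_L = 4.324 / 22.3 kΩ = 0.194 mA.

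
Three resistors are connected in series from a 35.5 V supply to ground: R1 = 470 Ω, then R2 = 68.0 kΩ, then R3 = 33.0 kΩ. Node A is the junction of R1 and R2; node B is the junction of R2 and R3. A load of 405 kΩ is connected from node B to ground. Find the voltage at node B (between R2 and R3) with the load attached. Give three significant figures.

At node B, R3 is in parallel with the load: R3‖R_L = 30510 Ω.
Below node A the resistance is R2 + (R3‖R_L) = 98510 Ω, so V_A = 35.5 × 98510/98980 = 35.33 V.
Then V_B = V_A × (R3‖R_L)/(R2 + R3‖R_L) = 35.33 × 30510/98510 = 10.9 V.

V ≈ 10.9 V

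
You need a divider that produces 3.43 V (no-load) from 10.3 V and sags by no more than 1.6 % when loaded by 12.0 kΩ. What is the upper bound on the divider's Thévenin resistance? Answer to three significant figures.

Loading drop = R_th/(R_th + R_L) ≤ 0.0160, so R_th ≤ R_L · ε/(1−ε) = 12.0 kΩ × 0.0160/0.9840 = 195 Ω.

R_th ≤ 195 Ω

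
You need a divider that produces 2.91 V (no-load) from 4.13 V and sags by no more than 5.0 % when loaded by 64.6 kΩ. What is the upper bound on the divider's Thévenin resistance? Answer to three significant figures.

R_th ≤ 3.40 kΩ

Loading drop = R_th/(R_th + R_L) ≤ 0.0500, so R_th ≤ R_L · ε/(1−ε) = 64.6 kΩ × 0.0500/0.9500 = 3.40 kΩ.
(Any R1, R2 with R2/(R1+R2) = 0.705 and R1‖R2 ≤ 3.40 kΩ will meet the spec.)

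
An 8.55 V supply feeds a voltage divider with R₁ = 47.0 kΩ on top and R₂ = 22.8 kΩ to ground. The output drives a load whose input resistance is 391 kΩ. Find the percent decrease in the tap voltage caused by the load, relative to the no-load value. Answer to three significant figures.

3.78 %

The divider's output (Thévenin) resistance is R₁‖R₂ = 15.35 kΩ.
Fractional drop under load = R_th/(R_th + R_L) = 15.35 / (15.35 + 391) = 0.03778.
So the output falls by 3.78 %.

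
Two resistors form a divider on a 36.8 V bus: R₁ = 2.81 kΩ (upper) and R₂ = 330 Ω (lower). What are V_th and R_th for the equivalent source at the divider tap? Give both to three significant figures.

V_th = 3.87 V, R_th = 295 Ω

V_th is the open-circuit tap voltage: 36.8 × 330/(2810 + 330) = 3.87 V.
With the supply zeroed, R₁ and R₂ appear in parallel from the tap: R_th = R₁‖R₂ = (2810 × 330)/3140 = 295 Ω.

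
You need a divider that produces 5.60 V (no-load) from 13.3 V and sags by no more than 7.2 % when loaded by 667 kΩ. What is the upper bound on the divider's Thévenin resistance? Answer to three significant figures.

Loading drop = R_th/(R_th + R_L) ≤ 0.0720, so R_th ≤ R_L · ε/(1−ε) = 667 kΩ × 0.0720/0.9280 = 51.8 kΩ.

R_th ≤ 51.8 kΩ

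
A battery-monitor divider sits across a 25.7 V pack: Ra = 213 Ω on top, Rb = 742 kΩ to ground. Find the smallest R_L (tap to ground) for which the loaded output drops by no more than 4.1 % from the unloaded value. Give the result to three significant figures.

Output resistance R_th = Ra‖Rb = (213 × 742000)/742200 = 212.9 Ω.
The fractional drop is R_th/(R_th + R_L); requiring this ≤ 0.0410 gives R_L ≥ R_th(1/0.0410 − 1) = 212.9 × 23.39 = 4.98 kΩ.

R_L(min) ≈ 4.98 kΩ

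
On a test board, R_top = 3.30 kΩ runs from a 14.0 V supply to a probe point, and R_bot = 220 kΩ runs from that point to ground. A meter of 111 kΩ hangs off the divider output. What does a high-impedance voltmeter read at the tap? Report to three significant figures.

The load sits in parallel with R_bot: R_bot‖R_L = (220 × 111) / (220 + 111) = 73.78 kΩ.
V_out = 14.0 × 73.78 / (3.30 + 73.78) = 14.0 × 73.78/77.08 = 13.4 V.

V_out ≈ 13.4 V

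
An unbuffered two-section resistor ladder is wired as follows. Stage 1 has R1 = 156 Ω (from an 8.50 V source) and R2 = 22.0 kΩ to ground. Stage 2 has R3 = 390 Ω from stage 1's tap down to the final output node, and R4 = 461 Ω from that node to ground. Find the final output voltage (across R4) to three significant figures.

Stage 2 presents R3+R4 = 851.0 Ω as a load on stage 1's tap.
Stage 1's lower leg becomes R2‖(R3+R4) = 819.3 Ω, so V_mid = 8.50 × 819.3/975.3 = 7.140 V.
Stage 2 is itself unloaded: V_out = V_mid × R4/(R3+R4) = 7.140 × 461/851.0 = 3.87 V.

V_out ≈ 3.87 V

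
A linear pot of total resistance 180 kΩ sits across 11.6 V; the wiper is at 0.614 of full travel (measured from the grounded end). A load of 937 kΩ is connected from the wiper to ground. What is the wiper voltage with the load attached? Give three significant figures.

The wiper splits the pot into (1−α)R = 69.48 kΩ above and αR = 110.5 kΩ below.
Lower section ‖ load = 98.86 kΩ.
V_wiper = 11.6 × 98.86/(69.48 + 98.86) = 6.81 V.

V ≈ 6.81 V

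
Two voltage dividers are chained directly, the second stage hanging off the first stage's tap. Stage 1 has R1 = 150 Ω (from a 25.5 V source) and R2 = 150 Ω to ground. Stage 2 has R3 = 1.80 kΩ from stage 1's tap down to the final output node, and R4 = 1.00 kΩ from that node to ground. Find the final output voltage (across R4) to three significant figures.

Stage 2 presents R3+R4 = 2800 Ω as a load on stage 1's tap.
Stage 1's lower leg becomes R2‖(R3+R4) = 142.4 Ω, so V_mid = 25.5 × 142.4/292.4 = 12.42 V.
Stage 2 is itself unloaded: V_out = V_mid × R4/(R3+R4) = 12.42 × 1000/2800 = 4.43 V.

V_out ≈ 4.43 V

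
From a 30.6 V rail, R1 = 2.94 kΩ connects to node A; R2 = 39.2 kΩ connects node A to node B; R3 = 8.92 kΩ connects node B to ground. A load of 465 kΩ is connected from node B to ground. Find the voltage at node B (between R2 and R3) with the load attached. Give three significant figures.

At node B, R3 is in parallel with the load: R3‖R_L = 8.752 kΩ.
Below node A the resistance is R2 + (R3‖R_L) = 47.95 kΩ, so V_A = 30.6 × 47.95/50.89 = 28.83 V.
Then V_B = V_A × (R3‖R_L)/(R2 + R3‖R_L) = 28.83 × 8.752/47.95 = 5.26 V.

V ≈ 5.26 V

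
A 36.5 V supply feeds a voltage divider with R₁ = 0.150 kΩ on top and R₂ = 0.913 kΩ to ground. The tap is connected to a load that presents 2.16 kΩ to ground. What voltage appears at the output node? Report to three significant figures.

V_out ≈ 29.6 V

The load sits in parallel with R₂: R₂‖R_L = (913 × 2160) / (913 + 2160) = 641.7 Ω.
V_out = 36.5 × 641.7 / (150 + 641.7) = 36.5 × 641.7/791.7 = 29.6 V.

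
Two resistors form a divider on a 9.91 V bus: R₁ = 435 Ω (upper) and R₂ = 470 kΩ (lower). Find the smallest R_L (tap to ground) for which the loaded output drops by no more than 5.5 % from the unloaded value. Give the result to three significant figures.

R_L(min) ≈ 7.47 kΩ

Output resistance R_th = R₁‖R₂ = (435 × 470000)/470400 = 434.6 Ω.
The fractional drop is R_th/(R_th + R_L); requiring this ≤ 0.0550 gives R_L ≥ R_th(1/0.0550 − 1) = 434.6 × 17.18 = 7.47 kΩ.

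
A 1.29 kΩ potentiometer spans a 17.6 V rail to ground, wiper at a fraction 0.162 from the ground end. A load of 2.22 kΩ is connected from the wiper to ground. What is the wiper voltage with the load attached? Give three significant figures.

V ≈ 2.64 V

The wiper splits the pot into (1−α)R = 1081 Ω above and αR = 209.0 Ω below.
Lower section ‖ load = 191.0 Ω.
V_wiper = 17.6 × 191.0/(1081 + 191.0) = 2.64 V.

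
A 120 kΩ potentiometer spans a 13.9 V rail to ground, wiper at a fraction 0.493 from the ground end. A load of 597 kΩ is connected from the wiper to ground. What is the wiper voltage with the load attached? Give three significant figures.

V ≈ 6.52 V

The wiper splits the pot into (1−α)R = 60.84 kΩ above and αR = 59.16 kΩ below.
Lower section ‖ load = 53.83 kΩ.
V_wiper = 13.9 × 53.83/(60.84 + 53.83) = 6.52 V.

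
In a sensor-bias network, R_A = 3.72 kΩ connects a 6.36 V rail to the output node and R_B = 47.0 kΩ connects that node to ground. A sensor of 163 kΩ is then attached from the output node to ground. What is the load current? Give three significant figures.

R_B‖R_L = 36.48 kΩ; V_out = 6.36 × 36.48/40.20 = 5.771 V.
I_L = V_out / R_L = 5.771 / 163 kΩ = 0.0354 mA.

I_L ≈ 0.0354 mA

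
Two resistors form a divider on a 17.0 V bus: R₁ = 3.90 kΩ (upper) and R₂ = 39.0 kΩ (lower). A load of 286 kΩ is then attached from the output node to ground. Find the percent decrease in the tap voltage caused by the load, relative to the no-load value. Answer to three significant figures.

The divider's output (Thévenin) resistance is R₁‖R₂ = 3.545 kΩ.
Fractional drop under load = R_th/(R_th + R_L) = 3.545 / (3.545 + 286) = 0.01224.
So the output falls by 1.22 %.

1.22 %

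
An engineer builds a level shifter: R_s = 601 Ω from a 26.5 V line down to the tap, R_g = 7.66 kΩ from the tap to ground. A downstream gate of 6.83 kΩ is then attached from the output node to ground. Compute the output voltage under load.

V_out ≈ 22.7 V

The load sits in parallel with R_g: R_g‖R_L = (7660 × 6830) / (7660 + 6830) = 3611 Ω.
V_out = 26.5 × 3611 / (601 + 3611) = 26.5 × 3611/4212 = 22.7 V.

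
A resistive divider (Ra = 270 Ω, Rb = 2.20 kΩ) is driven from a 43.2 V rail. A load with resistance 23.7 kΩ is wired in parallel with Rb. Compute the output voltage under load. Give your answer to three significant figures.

V_out ≈ 38.1 V

The load sits in parallel with Rb: Rb‖R_L = (2200 × 23700) / (2200 + 23700) = 2013 Ω.
V_out = 43.2 × 2013 / (270 + 2013) = 43.2 × 2013/2283 = 38.1 V.
(Unloaded it would have been 38.5 V.)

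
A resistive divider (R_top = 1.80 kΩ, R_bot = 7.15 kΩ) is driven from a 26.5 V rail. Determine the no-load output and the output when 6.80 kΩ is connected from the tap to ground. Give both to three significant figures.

Unloaded: 21.2 V; loaded: 17.5 V

Open-circuit: V = 26.5 × 7.15/(1.80 + 7.15) = 21.2 V.
With the load, R_bot becomes R_bot‖R_L = 3.485 kΩ, so V = 26.5 × 3.485/5.285 = 17.5 V.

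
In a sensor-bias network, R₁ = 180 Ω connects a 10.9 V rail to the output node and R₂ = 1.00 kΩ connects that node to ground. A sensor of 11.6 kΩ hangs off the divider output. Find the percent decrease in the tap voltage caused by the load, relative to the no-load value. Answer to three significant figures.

The divider's output (Thévenin) resistance is R₁‖R₂ = 152.5 Ω.
Fractional drop under load = R_th/(R_th + R_L) = 152.5 / (152.5 + 11600) = 0.01298.
So the output falls by 1.30 %.

1.30 %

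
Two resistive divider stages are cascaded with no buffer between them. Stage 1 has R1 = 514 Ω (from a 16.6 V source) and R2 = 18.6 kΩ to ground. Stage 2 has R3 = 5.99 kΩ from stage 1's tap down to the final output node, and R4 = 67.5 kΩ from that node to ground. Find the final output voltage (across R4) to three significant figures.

Stage 2 presents R3+R4 = 73490 Ω as a load on stage 1's tap.
Stage 1's lower leg becomes R2‖(R3+R4) = 14840 Ω, so V_mid = 16.6 × 14840/15360 = 16.04 V.
Stage 2 is itself unloaded: V_out = V_mid × R4/(R3+R4) = 16.04 × 67500/73490 = 14.7 V.

V_out ≈ 14.7 V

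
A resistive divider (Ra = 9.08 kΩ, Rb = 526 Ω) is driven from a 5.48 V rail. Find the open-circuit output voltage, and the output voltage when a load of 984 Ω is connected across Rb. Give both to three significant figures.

Open-circuit: V = 5.48 × 526/(9080 + 526) = 0.300 V.
With the load, Rb becomes Rb‖R_L = 342.8 Ω, so V = 5.48 × 342.8/9423 = 0.199 V.

Unloaded: 0.300 V; loaded: 0.199 V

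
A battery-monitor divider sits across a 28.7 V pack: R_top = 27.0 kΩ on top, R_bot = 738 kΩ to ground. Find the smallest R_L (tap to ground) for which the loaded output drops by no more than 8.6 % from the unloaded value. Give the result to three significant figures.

Output resistance R_th = R_top‖R_bot = (27.0 × 738)/765.0 = 26.05 kΩ.
The fractional drop is R_th/(R_th + R_L); requiring this ≤ 0.0860 gives R_L ≥ R_th(1/0.0860 − 1) = 26.05 × 10.63 = 277 kΩ.

R_L(min) ≈ 277 kΩ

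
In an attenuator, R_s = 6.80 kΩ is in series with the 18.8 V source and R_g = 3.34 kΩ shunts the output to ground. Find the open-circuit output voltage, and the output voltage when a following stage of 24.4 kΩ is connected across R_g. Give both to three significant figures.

Open-circuit: V = 18.8 × 3.34/(6.80 + 3.34) = 6.19 V.
With the load, R_g becomes R_g‖R_L = 2.938 kΩ, so V = 18.8 × 2.938/9.738 = 5.67 V.

Unloaded: 6.19 V; loaded: 5.67 V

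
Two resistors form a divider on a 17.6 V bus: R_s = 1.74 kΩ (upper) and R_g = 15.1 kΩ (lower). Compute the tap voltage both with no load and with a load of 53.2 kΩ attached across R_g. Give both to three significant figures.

Unloaded: 15.8 V; loaded: 15.3 V

Open-circuit: V = 17.6 × 15.1/(1.74 + 15.1) = 15.8 V.
With the load, R_g becomes R_g‖R_L = 11.76 kΩ, so V = 17.6 × 11.76/13.50 = 15.3 V.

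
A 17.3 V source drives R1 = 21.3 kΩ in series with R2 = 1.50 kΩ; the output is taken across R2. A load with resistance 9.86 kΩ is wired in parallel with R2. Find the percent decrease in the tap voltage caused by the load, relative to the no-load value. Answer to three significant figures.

The divider's output (Thévenin) resistance is R1‖R2 = 1.401 kΩ.
Fractional drop under load = R_th/(R_th + R_L) = 1.401 / (1.401 + 9.86) = 0.1244.
So the output falls by 12.4 %.

12.4 %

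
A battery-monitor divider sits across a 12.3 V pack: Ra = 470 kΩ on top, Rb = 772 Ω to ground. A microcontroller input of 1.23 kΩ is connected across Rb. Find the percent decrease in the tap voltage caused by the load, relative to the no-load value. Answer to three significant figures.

The divider's output (Thévenin) resistance is Ra‖Rb = 770.7 Ω.
Fractional drop under load = R_th/(R_th + R_L) = 770.7 / (770.7 + 1230) = 0.3852.
So the output falls by 38.5 %.

38.5 %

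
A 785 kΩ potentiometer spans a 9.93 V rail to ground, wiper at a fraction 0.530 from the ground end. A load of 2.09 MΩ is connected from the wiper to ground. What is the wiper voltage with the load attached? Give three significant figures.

V ≈ 4.81 V

The wiper splits the pot into (1−α)R = 368.9 kΩ above and αR = 416.1 kΩ below.
Lower section ‖ load = 347.0 kΩ.
V_wiper = 9.93 × 347.0/(368.9 + 347.0) = 4.81 V.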